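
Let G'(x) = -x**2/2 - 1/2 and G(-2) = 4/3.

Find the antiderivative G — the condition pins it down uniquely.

A first test for any G(x): its x-derivative must equal the given G'(x).
A general antiderivative is -x**3/6 - x/2 + C.
The condition gives C = 4/3 - (7/3) = -1.
So G(x) = -x**3/6 - x/2 - 1.
Check: d/dx[-x**3/6 - x/2 - 1] = -x**2/2 - 1/2 = G'(x).

G(x) = -x**3/6 - x/2 - 1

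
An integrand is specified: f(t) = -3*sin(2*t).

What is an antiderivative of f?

An antiderivative is F(t) = 3*cos(2*t)/2.

For F(t) to be correct the identity F'(t) - f(t) = 0 must hold.
Check: d/dt[3*cos(2*t)/2] = -3*sin(2*t) = f(t).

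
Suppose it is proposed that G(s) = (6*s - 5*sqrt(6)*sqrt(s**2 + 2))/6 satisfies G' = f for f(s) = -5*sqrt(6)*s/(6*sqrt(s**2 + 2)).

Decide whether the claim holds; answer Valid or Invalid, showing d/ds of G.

d/ds[G] = (-5*sqrt(6)*s + 6*sqrt(s**2 + 2))/(6*sqrt(s**2 + 2))
d/ds[G] - f(s) = 1 != 0.

Invalid: d/ds[G] - f = 1, which is not 0.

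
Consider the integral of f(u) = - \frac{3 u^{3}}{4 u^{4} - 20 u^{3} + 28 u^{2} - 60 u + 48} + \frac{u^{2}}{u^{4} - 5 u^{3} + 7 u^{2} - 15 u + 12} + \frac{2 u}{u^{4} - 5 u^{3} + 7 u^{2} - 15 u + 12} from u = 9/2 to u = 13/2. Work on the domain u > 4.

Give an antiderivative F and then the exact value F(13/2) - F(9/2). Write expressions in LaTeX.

Factor the denominator (4 \left(u - 4\right) \left(u - 1\right) \left(u^{2} + 3\right)) and decompose: f = - \frac{43 u + 267}{304 \left(u^{2} + 3\right)} - \frac{3}{16 \left(u - 1\right)} - \frac{8}{19 \left(u - 4\right)}; each piece integrates to a log, atan, or power term.
F(u) = \frac{- 256 \log{\left(u - 4 \right)} - 114 \log{\left(u - 1 \right)} - 43 \log{\left(u^{2} + 3 \right)} - 178 \sqrt{3} \operatorname{atan}{\left(\frac{\sqrt{3} u}{3} \right)}}{608} is an antiderivative of f.
Check: d/du[\frac{- 256 \log{\left(u - 4 \right)} - 114 \log{\left(u - 1 \right)} - 43 \log{\left(u^{2} + 3 \right)} - 178 \sqrt{3} \operatorname{atan}{\left(\frac{\sqrt{3} u}{3} \right)}}{608}] = \frac{- 3 u^{3} + 4 u^{2} + 8 u}{4 u^{4} - 20 u^{3} + 28 u^{2} - 60 u + 48}, which equals f(u).
F(13/2) = - \frac{89 \sqrt{3} \operatorname{atan}{\left(\frac{13 \sqrt{3}}{6} \right)}}{304} - \frac{8 \log{\left(\frac{5}{2} \right)}}{19} - \frac{3 \log{\left(\frac{11}{2} \right)}}{16} - \frac{43 \log{\left(\frac{181}{4} \right)}}{608}; F(9/2) = - \frac{89 \sqrt{3} \operatorname{atan}{\left(\frac{3 \sqrt{3}}{2} \right)}}{304} - \frac{3 \log{\left(\frac{7}{2} \right)}}{16} - \frac{43 \log{\left(\frac{93}{4} \right)}}{608} + \frac{8 \log{\left(2 \right)}}{19}.
Integral = F(13/2) - F(9/2) = - \frac{89 \sqrt{3} \operatorname{atan}{\left(\frac{13 \sqrt{3}}{6} \right)}}{304} - \frac{8 \log{\left(\frac{5}{2} \right)}}{19} - \frac{3 \log{\left(\frac{11}{2} \right)}}{16} - \frac{8 \log{\left(2 \right)}}{19} - \frac{43 \log{\left(\frac{181}{4} \right)}}{608} + \frac{43 \log{\left(\frac{93}{4} \right)}}{608} + \frac{3 \log{\left(\frac{7}{2} \right)}}{16} + \frac{89 \sqrt{3} \operatorname{atan}{\left(\frac{3 \sqrt{3}}{2} \right)}}{304}.

Antiderivative: F(u) = \frac{- 256 \log{\left(u - 4 \right)} - 114 \log{\left(u - 1 \right)} - 43 \log{\left(u^{2} + 3 \right)} - 178 \sqrt{3} \operatorname{atan}{\left(\frac{\sqrt{3} u}{3} \right)}}{608}; value = - \frac{89 \sqrt{3} \operatorname{atan}{\left(\frac{13 \sqrt{3}}{6} \right)}}{304} - \frac{8 \log{\left(\frac{5}{2} \right)}}{19} - \frac{3 \log{\left(\frac{11}{2} \right)}}{16} - \frac{8 \log{\left(2 \right)}}{19} - \frac{43 \log{\left(\frac{181}{4} \right)}}{608} + \frac{43 \log{\left(\frac{93}{4} \right)}}{608} + \frac{3 \log{\left(\frac{7}{2} \right)}}{16} + \frac{89 \sqrt{3} \operatorname{atan}{\left(\frac{3 \sqrt{3}}{2} \right)}}{304}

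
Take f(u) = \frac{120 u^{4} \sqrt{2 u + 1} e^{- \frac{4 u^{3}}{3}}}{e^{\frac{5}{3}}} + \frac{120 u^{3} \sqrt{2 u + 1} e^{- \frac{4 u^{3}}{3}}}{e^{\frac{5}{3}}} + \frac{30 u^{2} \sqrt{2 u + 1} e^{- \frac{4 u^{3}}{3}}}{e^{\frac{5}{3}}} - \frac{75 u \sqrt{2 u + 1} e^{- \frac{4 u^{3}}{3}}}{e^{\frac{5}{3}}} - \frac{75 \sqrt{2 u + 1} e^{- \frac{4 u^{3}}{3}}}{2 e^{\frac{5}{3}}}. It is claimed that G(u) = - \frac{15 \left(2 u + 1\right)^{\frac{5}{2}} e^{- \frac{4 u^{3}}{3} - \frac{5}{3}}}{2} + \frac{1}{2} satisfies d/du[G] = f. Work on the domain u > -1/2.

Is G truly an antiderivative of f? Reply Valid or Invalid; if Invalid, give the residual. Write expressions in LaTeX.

d/du[G] = \frac{\left(240 u^{4} \sqrt{2 u + 1} + 240 u^{3} \sqrt{2 u + 1} + 60 u^{2} \sqrt{2 u + 1} - 150 u \sqrt{2 u + 1} - 75 \sqrt{2 u + 1}\right) e^{- \frac{4 u^{3}}{3}}}{2 e^{\frac{5}{3}}}
This equals f(u) exactly, so the claim holds.

Valid - differentiating G returns exactly f.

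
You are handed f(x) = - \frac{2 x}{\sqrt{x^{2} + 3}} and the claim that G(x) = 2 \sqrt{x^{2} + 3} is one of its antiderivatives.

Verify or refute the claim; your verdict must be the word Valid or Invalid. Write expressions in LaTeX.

Invalid: d/dx[G] - f = \frac{4 x}{\sqrt{x^{2} + 3}}, which is not 0.

d/dx[G] = \frac{2 x}{\sqrt{x^{2} + 3}}
d/dx[G] - f(x) = \frac{4 x}{\sqrt{x^{2} + 3}} != 0.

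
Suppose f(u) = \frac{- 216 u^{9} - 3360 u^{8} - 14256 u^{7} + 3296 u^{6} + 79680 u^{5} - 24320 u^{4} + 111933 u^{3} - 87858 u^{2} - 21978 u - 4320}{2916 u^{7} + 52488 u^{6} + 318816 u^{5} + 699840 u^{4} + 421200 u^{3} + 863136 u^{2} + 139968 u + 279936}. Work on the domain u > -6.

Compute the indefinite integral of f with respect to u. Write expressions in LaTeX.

F(u) = - \frac{2 u^{5}}{81 u^{2} + 54} + \frac{22 u^{4}}{243 u^{2} + 162} - \frac{16 u^{3}}{243 u^{2} + 162} - \frac{8 u^{2}}{243 u^{2} + 162} - \frac{5 u}{12 u^{4} + 144 u^{3} + 440 u^{2} + 96 u + 288} - \frac{5}{36 u^{4} + 432 u^{3} + 1320 u^{2} + 288 u + 864} + C

Whatever form F(u) takes, F'(u) = f(u) is non-negotiable.
Check: d/du[- \frac{2 u^{5}}{81 u^{2} + 54} + \frac{22 u^{4}}{243 u^{2} + 162} - \frac{16 u^{3}}{243 u^{2} + 162} - \frac{8 u^{2}}{243 u^{2} + 162} - \frac{5 u}{12 u^{4} + 144 u^{3} + 440 u^{2} + 96 u + 288} - \frac{5}{36 u^{4} + 432 u^{3} + 1320 u^{2} + 288 u + 864}] = \frac{- 216 u^{9} - 3360 u^{8} - 14256 u^{7} + 3296 u^{6} + 79680 u^{5} - 24320 u^{4} + 111933 u^{3} - 87858 u^{2} - 21978 u - 4320}{2916 u^{7} + 52488 u^{6} + 318816 u^{5} + 699840 u^{4} + 421200 u^{3} + 863136 u^{2} + 139968 u + 279936} = f(u).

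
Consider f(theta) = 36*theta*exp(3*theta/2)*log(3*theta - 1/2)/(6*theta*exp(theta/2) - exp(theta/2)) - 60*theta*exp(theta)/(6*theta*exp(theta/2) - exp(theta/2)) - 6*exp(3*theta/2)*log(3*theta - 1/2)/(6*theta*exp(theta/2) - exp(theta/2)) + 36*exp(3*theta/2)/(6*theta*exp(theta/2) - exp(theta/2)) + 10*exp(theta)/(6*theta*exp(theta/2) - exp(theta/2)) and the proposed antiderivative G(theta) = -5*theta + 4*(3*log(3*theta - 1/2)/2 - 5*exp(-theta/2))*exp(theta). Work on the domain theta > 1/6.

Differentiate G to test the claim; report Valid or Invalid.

d/dtheta[G] = (-60*theta*exp(3*theta/2) + 36*theta*exp(2*theta)*log(3*theta - 1/2) - 30*theta*exp(theta) + 10*exp(3*theta/2) - 6*exp(2*theta)*log(3*theta - 1/2) + 36*exp(2*theta) + 5*exp(theta))/(6*theta*exp(theta) - exp(theta))
d/dtheta[G] - f(theta) = -5 != 0.

Invalid: d/dtheta[G] - f = -5, which is not 0.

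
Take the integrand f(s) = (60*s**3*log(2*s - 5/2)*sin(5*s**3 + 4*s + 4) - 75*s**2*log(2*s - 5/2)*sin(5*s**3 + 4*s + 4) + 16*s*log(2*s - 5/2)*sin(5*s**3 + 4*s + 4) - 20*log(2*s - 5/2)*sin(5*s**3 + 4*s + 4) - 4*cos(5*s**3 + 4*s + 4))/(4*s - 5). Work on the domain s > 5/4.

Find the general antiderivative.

f has the shape u'v + uv' for u = -cos(5*s**3 + 4*s + 4) and v = log(2*s - 5/2) — it is the derivative of the product u*v.
Check: d/ds[-log(2*s - 5/2)*cos(5*s**3 + 4*s + 4)] = (60*s**3*log(2*s - 5/2)*sin(5*s**3 + 4*s + 4) - 75*s**2*log(2*s - 5/2)*sin(5*s**3 + 4*s + 4) + 16*s*log(2*s - 5/2)*sin(5*s**3 + 4*s + 4) - 20*log(2*s - 5/2)*sin(5*s**3 + 4*s + 4) - 4*cos(5*s**3 + 4*s + 4))/(4*s - 5) = f(s).

F(s) = -log(2*s - 5/2)*cos(5*s**3 + 4*s + 4) + C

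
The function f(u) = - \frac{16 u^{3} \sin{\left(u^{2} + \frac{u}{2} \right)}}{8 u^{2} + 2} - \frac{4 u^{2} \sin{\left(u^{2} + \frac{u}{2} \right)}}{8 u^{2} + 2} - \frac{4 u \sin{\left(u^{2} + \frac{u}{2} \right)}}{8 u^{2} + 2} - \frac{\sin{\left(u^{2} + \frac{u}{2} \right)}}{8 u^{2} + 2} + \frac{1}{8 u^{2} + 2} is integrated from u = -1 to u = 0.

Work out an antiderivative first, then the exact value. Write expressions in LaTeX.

The integrand splits into summands that can be handled one at a time.
F(u) = \frac{4 \cos{\left(u^{2} + \frac{u}{2} \right)} + \operatorname{atan}{\left(2 u \right)}}{4} is an antiderivative of f.
Check: d/du[\frac{4 \cos{\left(u^{2} + \frac{u}{2} \right)} + \operatorname{atan}{\left(2 u \right)}}{4}] = \frac{- 16 u^{3} \sin{\left(u^{2} + \frac{u}{2} \right)} - 4 u^{2} \sin{\left(u^{2} + \frac{u}{2} \right)} - 4 u \sin{\left(u^{2} + \frac{u}{2} \right)} - \sin{\left(u^{2} + \frac{u}{2} \right)} + 1}{8 u^{2} + 2}, which equals f(u).
F(0) = 1; F(-1) = - \frac{\operatorname{atan}{\left(2 \right)}}{4} + \cos{\left(\frac{1}{2} \right)}.
Integral = F(0) - F(-1) = - \cos{\left(\frac{1}{2} \right)} + \frac{\operatorname{atan}{\left(2 \right)}}{4} + 1.

Antiderivative: F(u) = \frac{4 \cos{\left(u^{2} + \frac{u}{2} \right)} + \operatorname{atan}{\left(2 u \right)}}{4}; value = - \cos{\left(\frac{1}{2} \right)} + \frac{\operatorname{atan}{\left(2 \right)}}{4} + 1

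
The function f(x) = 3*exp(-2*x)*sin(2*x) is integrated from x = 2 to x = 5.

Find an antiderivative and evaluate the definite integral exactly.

Antiderivative: F(x) = -3*(sin(2*x) + cos(2*x))*exp(-2*x)/4; value = 3*exp(-4)*sin(4)/4 + 3*exp(-4)*cos(4)/4 - 3*exp(-10)*sin(10)/4 - 3*exp(-10)*cos(10)/4

For F(x) to be correct the identity F'(x) - f(x) = 0 must hold.
F(x) = -3*(sin(2*x) + cos(2*x))*exp(-2*x)/4 is an antiderivative of f.
Check: d/dx[-3*(sin(2*x) + cos(2*x))*exp(-2*x)/4] = 3*exp(-2*x)*sin(2*x) = f(x).
F(5) = -3*exp(-10)*sin(10)/4 - 3*exp(-10)*cos(10)/4; F(2) = -3*exp(-4)*cos(4)/4 - 3*exp(-4)*sin(4)/4.
Integral = F(5) - F(2) = 3*exp(-4)*sin(4)/4 + 3*exp(-4)*cos(4)/4 - 3*exp(-10)*sin(10)/4 - 3*exp(-10)*cos(10)/4.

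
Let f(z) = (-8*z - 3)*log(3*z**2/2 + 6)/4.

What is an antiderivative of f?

An antiderivative is F(z) = -z**2*log(3*z**2/2 + 6) + z**2 - 3*z*log(3*z**2/2 + 6)/4 + 3*z/2 - 4*log(z**2 + 4) - 3*atan(z/2).

Recover f(z) by differentiating a candidate F(z); any mismatch rules it out.
Check: d/dz[-z**2*log(3*z**2/2 + 6) + z**2 - 3*z*log(3*z**2/2 + 6)/4 + 3*z/2 - 4*log(z**2 + 4) - 3*atan(z/2)] = -2*z*log(z**2/2 + 2) - 2*z*log(3) - 3*log(z**2/2 + 2)/4 - 3*log(3)/4, which equals f(z).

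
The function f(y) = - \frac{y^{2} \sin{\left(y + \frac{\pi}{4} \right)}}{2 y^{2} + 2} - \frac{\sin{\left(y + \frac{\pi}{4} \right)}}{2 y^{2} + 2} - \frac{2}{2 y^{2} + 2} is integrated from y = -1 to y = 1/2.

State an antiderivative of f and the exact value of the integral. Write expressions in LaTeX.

Integrate term by term and add the pieces.
F(y) = \frac{\cos{\left(y + \frac{\pi}{4} \right)}}{2} - \operatorname{atan}{\left(y \right)} is an antiderivative of f.
Check: d/dy[\frac{\cos{\left(y + \frac{\pi}{4} \right)}}{2} - \operatorname{atan}{\left(y \right)}] = \frac{- y^{2} \sin{\left(y + \frac{\pi}{4} \right)} - \sin{\left(y + \frac{\pi}{4} \right)} - 2}{2 y^{2} + 2}, which equals f(y).
F(1/2) = - \operatorname{atan}{\left(\frac{1}{2} \right)} + \frac{\cos{\left(\frac{1}{2} + \frac{\pi}{4} \right)}}{2}; F(-1) = \frac{\sin{\left(\frac{\pi}{4} + 1 \right)}}{2} + \frac{\pi}{4}.
Integral = F(1/2) - F(-1) = - \frac{\pi}{4} - \frac{\sin{\left(\frac{\pi}{4} + 1 \right)}}{2} - \operatorname{atan}{\left(\frac{1}{2} \right)} + \frac{\cos{\left(\frac{1}{2} + \frac{\pi}{4} \right)}}{2}.

Antiderivative: F(y) = \frac{\cos{\left(y + \frac{\pi}{4} \right)}}{2} - \operatorname{atan}{\left(y \right)}; value = - \frac{\pi}{4} - \frac{\sin{\left(\frac{\pi}{4} + 1 \right)}}{2} - \operatorname{atan}{\left(\frac{1}{2} \right)} + \frac{\cos{\left(\frac{1}{2} + \frac{\pi}{4} \right)}}{2}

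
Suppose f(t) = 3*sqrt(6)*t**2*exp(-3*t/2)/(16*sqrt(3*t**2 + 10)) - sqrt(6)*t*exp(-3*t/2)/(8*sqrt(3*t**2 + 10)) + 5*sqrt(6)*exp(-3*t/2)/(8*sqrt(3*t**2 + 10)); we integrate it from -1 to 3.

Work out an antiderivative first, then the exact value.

f has the shape u'v + uv' for u = -sqrt(t**2/2 + 5/3)/4 and v = exp(-3*t/2) — it is the derivative of the product u*v.
F(t) = -sqrt(6)*sqrt(3*t**2 + 10)*exp(-3*t/2)/24 is an antiderivative of f.
Check: d/dt[-sqrt(6)*sqrt(3*t**2 + 10)*exp(-3*t/2)/24] = (3*sqrt(6)*t**2 - 2*sqrt(6)*t + 10*sqrt(6))*exp(-3*t/2)/(16*sqrt(3*t**2 + 10)), which equals f(t).
F(3) = -sqrt(222)*exp(-9/2)/24; F(-1) = -sqrt(78)*exp(3/2)/24.
Integral = F(3) - F(-1) = -sqrt(222)*exp(-9/2)/24 + sqrt(78)*exp(3/2)/24.

Antiderivative: F(t) = -sqrt(6)*sqrt(3*t**2 + 10)*exp(-3*t/2)/24; value = -sqrt(222)*exp(-9/2)/24 + sqrt(78)*exp(3/2)/24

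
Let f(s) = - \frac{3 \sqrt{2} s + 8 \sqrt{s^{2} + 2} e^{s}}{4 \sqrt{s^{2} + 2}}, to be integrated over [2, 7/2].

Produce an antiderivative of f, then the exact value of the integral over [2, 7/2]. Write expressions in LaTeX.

A candidate is checked by its d/ds: the result must match f(s).
F(s) = \frac{- 3 \sqrt{2} \sqrt{s^{2} + 2} - 8 e^{s}}{4} is an antiderivative of f.
Check: d/ds[\frac{- 3 \sqrt{2} \sqrt{s^{2} + 2} - 8 e^{s}}{4}] = \frac{- 3 \sqrt{2} s - 8 \sqrt{s^{2} + 2} e^{s}}{4 \sqrt{s^{2} + 2}}, which equals f(s).
F(7/2) = - 2 e^{\frac{7}{2}} - \frac{3 \sqrt{114}}{8}; F(2) = - 2 e^{2} - \frac{3 \sqrt{3}}{2}.
Integral = F(7/2) - F(2) = - 2 e^{\frac{7}{2}} - \frac{3 \sqrt{114}}{8} + \frac{3 \sqrt{3}}{2} + 2 e^{2}.

Antiderivative: F(s) = \frac{- 3 \sqrt{2} \sqrt{s^{2} + 2} - 8 e^{s}}{4}; value = - 2 e^{\frac{7}{2}} - \frac{3 \sqrt{114}}{8} + \frac{3 \sqrt{3}}{2} + 2 e^{2}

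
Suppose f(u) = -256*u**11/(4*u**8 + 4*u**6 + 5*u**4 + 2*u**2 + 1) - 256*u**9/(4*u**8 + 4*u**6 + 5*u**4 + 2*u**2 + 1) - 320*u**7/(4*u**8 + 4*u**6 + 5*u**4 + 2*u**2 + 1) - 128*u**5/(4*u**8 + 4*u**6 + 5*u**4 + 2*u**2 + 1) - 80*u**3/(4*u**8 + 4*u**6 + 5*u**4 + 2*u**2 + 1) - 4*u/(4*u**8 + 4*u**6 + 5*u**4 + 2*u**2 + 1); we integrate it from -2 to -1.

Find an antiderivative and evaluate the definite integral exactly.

The integrand splits into summands that can be handled one at a time.
F(u) = 2*(-8*u**4*(2*u**4 + u**2 + 1) + 1)/(2*u**4 + u**2 + 1) is an antiderivative of f.
Check: d/du[2*(-8*u**4*(2*u**4 + u**2 + 1) + 1)/(2*u**4 + u**2 + 1)] = (-256*u**11 - 256*u**9 - 320*u**7 - 128*u**5 - 80*u**3 - 4*u)/(4*u**8 + 4*u**6 + 5*u**4 + 2*u**2 + 1), which equals f(u).
F(-1) = -31/2; F(-2) = -9470/37.
Integral = F(-1) - F(-2) = 17793/74.

Antiderivative: F(u) = 2*(-8*u**4*(2*u**4 + u**2 + 1) + 1)/(2*u**4 + u**2 + 1); value = 17793/74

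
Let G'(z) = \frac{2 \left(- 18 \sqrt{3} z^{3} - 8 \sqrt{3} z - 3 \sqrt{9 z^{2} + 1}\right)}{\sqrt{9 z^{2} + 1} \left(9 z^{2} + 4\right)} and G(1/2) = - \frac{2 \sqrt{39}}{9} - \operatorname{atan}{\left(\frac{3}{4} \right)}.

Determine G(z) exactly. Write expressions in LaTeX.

G(z) = - \frac{4 \sqrt{3} \sqrt{9 z^{2} + 1} + 9 \operatorname{atan}{\left(\frac{3 z}{2} \right)}}{9}

Whatever form G(z) takes, its d/dz must return the stated G'(z).
A general antiderivative is - \frac{4 \sqrt{3 z^{2} + \frac{1}{3}}}{3} - \operatorname{atan}{\left(\frac{3 z}{2} \right)} + C.
The condition gives C = - \frac{2 \sqrt{39}}{9} - \operatorname{atan}{\left(\frac{3}{4} \right)} - (- \frac{2 \sqrt{39}}{9} - \operatorname{atan}{\left(\frac{3}{4} \right)}) = 0.
So G(z) = - \frac{4 \sqrt{3} \sqrt{9 z^{2} + 1} + 9 \operatorname{atan}{\left(\frac{3 z}{2} \right)}}{9}.
Check: d/dz[- \frac{4 \sqrt{3} \sqrt{9 z^{2} + 1} + 9 \operatorname{atan}{\left(\frac{3 z}{2} \right)}}{9}] = \frac{- 36 \sqrt{3} z^{3} - 16 \sqrt{3} z - 6 \sqrt{9 z^{2} + 1}}{9 z^{2} \sqrt{9 z^{2} + 1} + 4 \sqrt{9 z^{2} + 1}}, which equals G'(z).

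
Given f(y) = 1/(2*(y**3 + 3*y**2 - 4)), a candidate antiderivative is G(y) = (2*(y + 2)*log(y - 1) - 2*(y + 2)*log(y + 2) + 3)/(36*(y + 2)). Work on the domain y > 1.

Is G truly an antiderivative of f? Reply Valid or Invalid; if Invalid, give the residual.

d/dy[G] = (y + 5)/(12*y**3 + 36*y**2 - 48)
d/dy[G] - f(y) = 1/(12*y**2 + 48*y + 48) != 0.

Invalid: d/dy[G] - f = 1/(12*y**2 + 48*y + 48), which is not 0.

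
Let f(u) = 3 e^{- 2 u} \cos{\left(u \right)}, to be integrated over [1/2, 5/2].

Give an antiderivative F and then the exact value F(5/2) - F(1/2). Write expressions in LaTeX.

A first test for any F(u): its u-derivative must equal f(u) identically.
F(u) = - \frac{3 \left(- \sin{\left(u \right)} + 2 \cos{\left(u \right)}\right) e^{- 2 u}}{5} is an antiderivative of f.
Check: d/du[- \frac{3 \left(- \sin{\left(u \right)} + 2 \cos{\left(u \right)}\right) e^{- 2 u}}{5}] = 3 e^{- 2 u} \cos{\left(u \right)} = f(u).
F(5/2) = \frac{3 \sin{\left(\frac{5}{2} \right)}}{5 e^{5}} - \frac{6 \cos{\left(\frac{5}{2} \right)}}{5 e^{5}}; F(1/2) = - \frac{6 \cos{\left(\frac{1}{2} \right)}}{5 e} + \frac{3 \sin{\left(\frac{1}{2} \right)}}{5 e}.
Integral = F(5/2) - F(1/2) = - \frac{3 \sin{\left(\frac{1}{2} \right)}}{5 e} + \frac{3 \sin{\left(\frac{5}{2} \right)}}{5 e^{5}} - \frac{6 \cos{\left(\frac{5}{2} \right)}}{5 e^{5}} + \frac{6 \cos{\left(\frac{1}{2} \right)}}{5 e}.

Antiderivative: F(u) = - \frac{3 \left(- \sin{\left(u \right)} + 2 \cos{\left(u \right)}\right) e^{- 2 u}}{5}; value = - \frac{3 \sin{\left(\frac{1}{2} \right)}}{5 e} + \frac{3 \sin{\left(\frac{5}{2} \right)}}{5 e^{5}} - \frac{6 \cos{\left(\frac{5}{2} \right)}}{5 e^{5}} + \frac{6 \cos{\left(\frac{1}{2} \right)}}{5 e}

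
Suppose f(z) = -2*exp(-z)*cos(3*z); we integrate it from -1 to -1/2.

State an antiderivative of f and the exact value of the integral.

An antiderivative F(z) passes only if d/dz[F] lands on f(z) exactly.
F(z) = -3*exp(-z)*sin(3*z)/5 + exp(-z)*cos(3*z)/5 is an antiderivative of f.
Check: d/dz[-3*exp(-z)*sin(3*z)/5 + exp(-z)*cos(3*z)/5] = -2*exp(-z)*cos(3*z) = f(z).
F(-1/2) = exp(1/2)*cos(3/2)/5 + 3*exp(1/2)*sin(3/2)/5; F(-1) = exp(1)*cos(3)/5 + 3*exp(1)*sin(3)/5.
Integral = F(-1/2) - F(-1) = -3*exp(1)*sin(3)/5 + exp(1/2)*cos(3/2)/5 - exp(1)*cos(3)/5 + 3*exp(1/2)*sin(3/2)/5.

Antiderivative: F(z) = -3*exp(-z)*sin(3*z)/5 + exp(-z)*cos(3*z)/5; value = -3*exp(1)*sin(3)/5 + exp(1/2)*cos(3/2)/5 - exp(1)*cos(3)/5 + 3*exp(1/2)*sin(3/2)/5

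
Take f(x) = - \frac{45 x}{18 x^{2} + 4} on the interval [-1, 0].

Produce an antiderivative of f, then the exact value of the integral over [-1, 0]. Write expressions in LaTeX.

Antiderivative: F(x) = - \frac{5 \log{\left(3 x^{2} + \frac{2}{3} \right)}}{4}; value = - \frac{5 \log{\left(\frac{2}{3} \right)}}{4} + \frac{5 \log{\left(\frac{11}{3} \right)}}{4}

f matches the chain-rule pattern g'(h)*h' with inner function h(x) = 3 x^{2} + \frac{2}{3}; substituting u = h(x) collapses the integral.
F(x) = - \frac{5 \log{\left(3 x^{2} + \frac{2}{3} \right)}}{4} is an antiderivative of f.
Check: d/dx[- \frac{5 \log{\left(3 x^{2} + \frac{2}{3} \right)}}{4}] = - \frac{45 x}{18 x^{2} + 4} = f(x).
F(0) = - \frac{5 \log{\left(\frac{2}{3} \right)}}{4}; F(-1) = - \frac{5 \log{\left(\frac{11}{3} \right)}}{4}.
Integral = F(0) - F(-1) = - \frac{5 \log{\left(\frac{2}{3} \right)}}{4} + \frac{5 \log{\left(\frac{11}{3} \right)}}{4}.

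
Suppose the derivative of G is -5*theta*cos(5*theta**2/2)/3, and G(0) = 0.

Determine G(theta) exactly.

The substitution u = 5*theta**2/2 works: G'(theta) is exactly (dG/du)*(du/dtheta) for that inner function.
A general antiderivative is -sin(5*theta**2/2)/3 + C.
The condition gives C = 0 - (0) = 0.
So G(theta) = -sin(5*theta**2/2)/3.
Check: d/dtheta[-sin(5*theta**2/2)/3] = -5*theta*cos(5*theta**2/2)/3 = G'(theta).

G(theta) = -sin(5*theta**2/2)/3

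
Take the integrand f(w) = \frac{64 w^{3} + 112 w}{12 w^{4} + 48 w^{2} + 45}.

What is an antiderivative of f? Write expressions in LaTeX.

An antiderivative is F(w) = \frac{2 \left(3 \log{\left(w^{2} + \frac{5}{2} \right)} + \log{\left(2 w^{2} + 3 \right)}\right)}{3}.

Since d/dw undoes antidifferentiation here, F'(w) = f(w) is required of F(w).
Check: d/dw[\frac{2 \left(3 \log{\left(w^{2} + \frac{5}{2} \right)} + \log{\left(2 w^{2} + 3 \right)}\right)}{3}] = \frac{64 w^{3} + 112 w}{12 w^{4} + 48 w^{2} + 45} = f(w).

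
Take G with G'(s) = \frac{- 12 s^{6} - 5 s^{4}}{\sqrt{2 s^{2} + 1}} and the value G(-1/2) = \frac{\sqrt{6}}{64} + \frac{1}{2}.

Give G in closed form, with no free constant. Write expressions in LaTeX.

G(s) = - \frac{2 s^{5} \sqrt{2 s^{2} + 1} - 1}{2}

G'(s) has the shape u'v + uv' for u = - s^{5} and v = \sqrt{2 s^{2} + 1} — it is the derivative of the product u*v.
A general antiderivative is - s^{5} \sqrt{2 s^{2} + 1} + C.
The condition gives C = \frac{\sqrt{6}}{64} + \frac{1}{2} - (\frac{\sqrt{6}}{64}) = \frac{1}{2}.
So G(s) = - \frac{2 s^{5} \sqrt{2 s^{2} + 1} - 1}{2}.
Check: d/ds[- \frac{2 s^{5} \sqrt{2 s^{2} + 1} - 1}{2}] = \frac{- 12 s^{6} - 5 s^{4}}{\sqrt{2 s^{2} + 1}} = G'(s).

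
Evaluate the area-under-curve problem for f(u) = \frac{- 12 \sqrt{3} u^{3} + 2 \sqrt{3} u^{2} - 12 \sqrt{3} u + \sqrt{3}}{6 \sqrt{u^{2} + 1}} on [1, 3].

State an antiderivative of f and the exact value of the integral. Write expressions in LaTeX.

Antiderivative: F(u) = - \frac{2 \sqrt{3} u^{2} \sqrt{u^{2} + 1}}{3} + \frac{\sqrt{3} u \sqrt{u^{2} + 1}}{6} - \frac{2 \sqrt{3} \sqrt{u^{2} + 1}}{3}; value = - \frac{37 \sqrt{30}}{6} + \frac{7 \sqrt{6}}{6}

Recognize the product-rule pattern: f = v'r + vr' with v = \frac{2 \sqrt{3 u^{2} + 3}}{3}, r = - u^{2} + \frac{u}{4} - 1, so integration by parts undoes it.
F(u) = - \frac{2 \sqrt{3} u^{2} \sqrt{u^{2} + 1}}{3} + \frac{\sqrt{3} u \sqrt{u^{2} + 1}}{6} - \frac{2 \sqrt{3} \sqrt{u^{2} + 1}}{3} is an antiderivative of f.
Check: d/du[- \frac{2 \sqrt{3} u^{2} \sqrt{u^{2} + 1}}{3} + \frac{\sqrt{3} u \sqrt{u^{2} + 1}}{6} - \frac{2 \sqrt{3} \sqrt{u^{2} + 1}}{3}] = \frac{- 12 \sqrt{3} u^{3} + 2 \sqrt{3} u^{2} - 12 \sqrt{3} u + \sqrt{3}}{6 \sqrt{u^{2} + 1}} = f(u).
F(3) = - \frac{37 \sqrt{30}}{6}; F(1) = - \frac{7 \sqrt{6}}{6}.
Integral = F(3) - F(1) = - \frac{37 \sqrt{30}}{6} + \frac{7 \sqrt{6}}{6}.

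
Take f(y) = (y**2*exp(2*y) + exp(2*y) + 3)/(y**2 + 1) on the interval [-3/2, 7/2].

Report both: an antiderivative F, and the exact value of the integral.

Check any antiderivative F(y) by computing F'(y) and comparing it with f(y).
F(y) = exp(2*y)/2 + 3*atan(y) is an antiderivative of f.
Check: d/dy[exp(2*y)/2 + 3*atan(y)] = (y**2*exp(2*y) + exp(2*y) + 3)/(y**2 + 1) = f(y).
F(7/2) = 3*atan(7/2) + exp(7)/2; F(-3/2) = -3*atan(3/2) + exp(-3)/2.
Integral = F(7/2) - F(-3/2) = -exp(-3)/2 + 3*atan(3/2) + 3*atan(7/2) + exp(7)/2.

Antiderivative: F(y) = exp(2*y)/2 + 3*atan(y); value = -exp(-3)/2 + 3*atan(3/2) + 3*atan(7/2) + exp(7)/2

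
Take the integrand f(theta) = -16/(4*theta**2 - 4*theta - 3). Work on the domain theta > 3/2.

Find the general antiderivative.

F(theta) = -2*log(theta - 3/2) + 2*log(theta + 1/2) + C

The denominator factors as (2*theta - 3)*(2*theta + 1); partial fractions split f into directly integrable pieces: 4/(2*theta + 1) - 4/(2*theta - 3).
Check: d/dtheta[-2*log(theta - 3/2) + 2*log(theta + 1/2)] = -16/(4*theta**2 - 4*theta - 3) = f(theta).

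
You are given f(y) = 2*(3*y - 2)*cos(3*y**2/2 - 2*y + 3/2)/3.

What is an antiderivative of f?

An antiderivative is F(y) = 2*sin(3*y**2/2 - 2*y + 3/2)/3.

The substitution u = 3*y**2/2 - 2*y + 3/2 works: f is exactly (dF/du)*(du/dy) for that inner function.
Check: d/dy[2*sin(3*y**2/2 - 2*y + 3/2)/3] = 2*y*cos(3*y**2/2 - 2*y + 3/2) - 4*cos(3*y**2/2 - 2*y + 3/2)/3, which equals f(y).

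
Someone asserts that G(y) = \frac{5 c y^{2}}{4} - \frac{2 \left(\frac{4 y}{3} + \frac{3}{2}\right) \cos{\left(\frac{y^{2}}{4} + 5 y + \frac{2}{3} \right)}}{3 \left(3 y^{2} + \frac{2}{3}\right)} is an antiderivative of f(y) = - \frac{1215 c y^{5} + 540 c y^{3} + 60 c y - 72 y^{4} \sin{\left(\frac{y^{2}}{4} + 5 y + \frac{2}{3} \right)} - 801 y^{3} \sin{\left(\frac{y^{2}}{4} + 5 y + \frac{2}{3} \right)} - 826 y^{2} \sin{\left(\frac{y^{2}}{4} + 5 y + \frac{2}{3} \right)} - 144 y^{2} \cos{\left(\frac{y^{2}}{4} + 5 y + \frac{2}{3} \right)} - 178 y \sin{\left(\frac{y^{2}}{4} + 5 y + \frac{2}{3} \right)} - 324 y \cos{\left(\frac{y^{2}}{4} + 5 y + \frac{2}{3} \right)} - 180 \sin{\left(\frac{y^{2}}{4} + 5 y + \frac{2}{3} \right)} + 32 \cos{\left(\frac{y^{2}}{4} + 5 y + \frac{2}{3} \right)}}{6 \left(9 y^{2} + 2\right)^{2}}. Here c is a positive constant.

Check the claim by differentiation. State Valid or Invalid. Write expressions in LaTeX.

Invalid: d/dy[G] - f = 5 c y, which is not 0.

d/dy[G] = \frac{1215 c y^{5} + 540 c y^{3} + 60 c y + 72 y^{4} \sin{\left(\frac{y^{2}}{4} + 5 y + \frac{2}{3} \right)} + 801 y^{3} \sin{\left(\frac{y^{2}}{4} + 5 y + \frac{2}{3} \right)} + 826 y^{2} \sin{\left(\frac{y^{2}}{4} + 5 y + \frac{2}{3} \right)} + 144 y^{2} \cos{\left(\frac{y^{2}}{4} + 5 y + \frac{2}{3} \right)} + 178 y \sin{\left(\frac{y^{2}}{4} + 5 y + \frac{2}{3} \right)} + 324 y \cos{\left(\frac{y^{2}}{4} + 5 y + \frac{2}{3} \right)} + 180 \sin{\left(\frac{y^{2}}{4} + 5 y + \frac{2}{3} \right)} - 32 \cos{\left(\frac{y^{2}}{4} + 5 y + \frac{2}{3} \right)}}{486 y^{4} + 216 y^{2} + 24}
d/dy[G] - f(y) = 5 c y != 0.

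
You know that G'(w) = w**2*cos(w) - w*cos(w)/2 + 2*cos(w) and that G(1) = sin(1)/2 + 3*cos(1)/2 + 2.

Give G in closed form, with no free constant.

The integrand splits into summands that can be handled one at a time.
A general antiderivative is w**2*sin(w) - w*sin(w)/2 + 2*w*cos(w) - cos(w)/2 + C.
The condition gives C = sin(1)/2 + 3*cos(1)/2 + 2 - (sin(1)/2 + 3*cos(1)/2) = 2.
So G(w) = w**2*sin(w) - w*sin(w)/2 + 2*w*cos(w) - cos(w)/2 + 2.
Check: d/dw[w**2*sin(w) - w*sin(w)/2 + 2*w*cos(w) - cos(w)/2 + 2] = w**2*cos(w) - w*cos(w)/2 + 2*cos(w) = G'(w).

G(w) = w**2*sin(w) - w*sin(w)/2 + 2*w*cos(w) - cos(w)/2 + 2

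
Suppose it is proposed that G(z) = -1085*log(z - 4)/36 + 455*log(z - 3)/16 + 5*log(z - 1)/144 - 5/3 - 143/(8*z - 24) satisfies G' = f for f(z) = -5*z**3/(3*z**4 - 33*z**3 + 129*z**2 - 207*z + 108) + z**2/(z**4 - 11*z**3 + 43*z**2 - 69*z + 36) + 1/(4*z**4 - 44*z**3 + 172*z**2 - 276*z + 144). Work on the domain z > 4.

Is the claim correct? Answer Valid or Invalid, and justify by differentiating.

Valid: G'(z) = f(z).

d/dz[G] = (-20*z**3 + 12*z**2 + 3)/(12*z**4 - 132*z**3 + 516*z**2 - 828*z + 432)
This equals f(z) exactly, so the claim holds.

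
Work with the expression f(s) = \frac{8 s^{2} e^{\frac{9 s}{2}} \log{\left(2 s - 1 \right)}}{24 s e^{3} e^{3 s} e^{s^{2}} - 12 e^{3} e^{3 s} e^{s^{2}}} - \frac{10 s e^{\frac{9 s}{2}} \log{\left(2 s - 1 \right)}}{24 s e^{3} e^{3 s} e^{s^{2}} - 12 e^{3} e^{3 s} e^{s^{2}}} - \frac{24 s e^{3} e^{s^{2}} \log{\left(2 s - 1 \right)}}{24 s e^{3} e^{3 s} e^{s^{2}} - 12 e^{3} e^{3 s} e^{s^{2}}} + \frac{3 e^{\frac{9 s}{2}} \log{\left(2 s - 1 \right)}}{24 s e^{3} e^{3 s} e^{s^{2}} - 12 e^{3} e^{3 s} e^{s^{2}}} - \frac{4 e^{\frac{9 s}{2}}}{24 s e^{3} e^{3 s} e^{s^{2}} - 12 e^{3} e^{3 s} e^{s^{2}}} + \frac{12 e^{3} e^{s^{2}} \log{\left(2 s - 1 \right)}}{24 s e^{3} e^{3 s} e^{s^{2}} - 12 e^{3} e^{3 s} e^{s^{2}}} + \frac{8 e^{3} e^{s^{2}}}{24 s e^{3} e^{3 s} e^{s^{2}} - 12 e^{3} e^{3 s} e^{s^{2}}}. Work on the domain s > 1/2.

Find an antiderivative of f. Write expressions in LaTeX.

f has the shape u'v + uv' for u = - \frac{e^{- s^{2} + \frac{3 s}{2} - 3}}{6} + \frac{e^{- 3 s}}{3} and v = \log{\left(2 s - 1 \right)} — it is the derivative of the product u*v.
Check: d/ds[\frac{\left(- e^{3 s} e^{- s^{2} + \frac{3 s}{2} - 3} + 2\right) e^{- 3 s} \log{\left(2 s - 1 \right)}}{6}] = \frac{8 s^{2} e^{3 s} \log{\left(2 s - 1 \right)} - 10 s e^{3 s} \log{\left(2 s - 1 \right)} - 24 s e^{3} e^{- \frac{3 s}{2}} e^{s^{2}} \log{\left(2 s - 1 \right)} + 3 e^{3 s} \log{\left(2 s - 1 \right)} - 4 e^{3 s} + 12 e^{3} e^{- \frac{3 s}{2}} e^{s^{2}} \log{\left(2 s - 1 \right)} + 8 e^{3} e^{- \frac{3 s}{2}} e^{s^{2}}}{24 s e^{3} e^{\frac{3 s}{2}} e^{s^{2}} - 12 e^{3} e^{\frac{3 s}{2}} e^{s^{2}}}, which equals f(s).

An antiderivative is F(s) = \frac{\left(- e^{3 s} e^{- s^{2} + \frac{3 s}{2} - 3} + 2\right) e^{- 3 s} \log{\left(2 s - 1 \right)}}{6}.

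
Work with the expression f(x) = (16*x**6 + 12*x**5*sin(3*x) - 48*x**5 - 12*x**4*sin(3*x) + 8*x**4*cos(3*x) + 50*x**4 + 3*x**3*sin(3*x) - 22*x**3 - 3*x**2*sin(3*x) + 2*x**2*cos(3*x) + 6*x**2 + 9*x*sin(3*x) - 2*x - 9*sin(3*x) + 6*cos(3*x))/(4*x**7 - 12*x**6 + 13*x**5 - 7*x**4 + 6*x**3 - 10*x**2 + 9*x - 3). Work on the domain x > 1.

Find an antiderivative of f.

An antiderivative is F(x) = ((x - 1)**2*log(2*x**4 + x**2/2 + 3/2) - cos(3*x))/(x - 1)**2.

An antiderivative F(x) passes only if d/dx[F] lands on f(x) exactly.
Check: d/dx[((x - 1)**2*log(2*x**4 + x**2/2 + 3/2) - cos(3*x))/(x - 1)**2] = (16*x**6 + 12*x**5*sin(3*x) - 48*x**5 - 12*x**4*sin(3*x) + 8*x**4*cos(3*x) + 50*x**4 + 3*x**3*sin(3*x) - 22*x**3 - 3*x**2*sin(3*x) + 2*x**2*cos(3*x) + 6*x**2 + 9*x*sin(3*x) - 2*x - 9*sin(3*x) + 6*cos(3*x))/(4*x**7 - 12*x**6 + 13*x**5 - 7*x**4 + 6*x**3 - 10*x**2 + 9*x - 3) = f(x).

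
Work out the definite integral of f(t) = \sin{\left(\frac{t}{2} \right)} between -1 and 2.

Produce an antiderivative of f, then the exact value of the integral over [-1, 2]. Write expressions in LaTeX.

Antiderivative: F(t) = - 2 \cos{\left(\frac{t}{2} \right)}; value = - 2 \cos{\left(1 \right)} + 2 \cos{\left(\frac{1}{2} \right)}

Check any antiderivative F(t) by computing F'(t) and comparing it with f(t).
F(t) = - 2 \cos{\left(\frac{t}{2} \right)} is an antiderivative of f.
Check: d/dt[- 2 \cos{\left(\frac{t}{2} \right)}] = \sin{\left(\frac{t}{2} \right)} = f(t).
F(2) = - 2 \cos{\left(1 \right)}; F(-1) = - 2 \cos{\left(\frac{1}{2} \right)}.
Integral = F(2) - F(-1) = - 2 \cos{\left(1 \right)} + 2 \cos{\left(\frac{1}{2} \right)}.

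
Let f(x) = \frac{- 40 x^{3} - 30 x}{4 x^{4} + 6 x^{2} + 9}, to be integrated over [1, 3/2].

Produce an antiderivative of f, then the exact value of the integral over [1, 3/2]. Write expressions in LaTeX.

f matches the chain-rule pattern g'(h)*h' with inner function h(x) = \frac{2 x^{4}}{3} + x^{2} + \frac{3}{2}; substituting u = h(x) collapses the integral.
F(x) = - \frac{5 \log{\left(\frac{2 x^{4}}{3} + x^{2} + \frac{3}{2} \right)}}{2} is an antiderivative of f.
Check: d/dx[- \frac{5 \log{\left(\frac{2 x^{4}}{3} + x^{2} + \frac{3}{2} \right)}}{2}] = \frac{- 40 x^{3} - 30 x}{4 x^{4} + 6 x^{2} + 9} = f(x).
F(3/2) = - \frac{5 \log{\left(\frac{57}{8} \right)}}{2}; F(1) = - \frac{5 \log{\left(\frac{19}{6} \right)}}{2}.
Integral = F(3/2) - F(1) = - \frac{5 \log{\left(\frac{57}{8} \right)}}{2} + \frac{5 \log{\left(\frac{19}{6} \right)}}{2}.

Antiderivative: F(x) = - \frac{5 \log{\left(\frac{2 x^{4}}{3} + x^{2} + \frac{3}{2} \right)}}{2}; value = - \frac{5 \log{\left(\frac{57}{8} \right)}}{2} + \frac{5 \log{\left(\frac{19}{6} \right)}}{2}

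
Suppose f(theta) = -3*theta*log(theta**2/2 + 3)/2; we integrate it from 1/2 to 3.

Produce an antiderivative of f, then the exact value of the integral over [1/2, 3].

An antiderivative F(theta) passes only if d/dtheta[F] lands on f(theta) exactly.
F(theta) = -3*theta**2*log(theta**2/2 + 3)/4 + 3*theta**2/4 - 9*log(theta**2 + 6)/2 is an antiderivative of f.
Check: d/dtheta[-3*theta**2*log(theta**2/2 + 3)/4 + 3*theta**2/4 - 9*log(theta**2 + 6)/2] = -3*theta*log(theta**2/2 + 3)/2 = f(theta).
F(3) = -27*log(15/2)/4 - 9*log(15)/2 + 27/4; F(1/2) = -9*log(25/4)/2 - 3*log(25/8)/16 + 3/16.
Integral = F(3) - F(1/2) = -27*log(15/2)/4 - 9*log(15)/2 + 3*log(25/8)/16 + 105/16 + 9*log(25/4)/2.

Antiderivative: F(theta) = -3*theta**2*log(theta**2/2 + 3)/4 + 3*theta**2/4 - 9*log(theta**2 + 6)/2; value = -27*log(15/2)/4 - 9*log(15)/2 + 3*log(25/8)/16 + 105/16 + 9*log(25/4)/2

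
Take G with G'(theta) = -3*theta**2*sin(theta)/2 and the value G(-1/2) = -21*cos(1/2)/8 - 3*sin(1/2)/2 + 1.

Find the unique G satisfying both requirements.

G(theta) = 3*theta**2*cos(theta)/2 - 3*theta*sin(theta) - 3*cos(theta) + 1

A candidate passes only if d/dtheta[G] lands on the given G'(theta) exactly.
A general antiderivative is 3*theta**2*cos(theta)/2 - 3*theta*sin(theta) - 3*cos(theta) + C.
The condition gives C = -21*cos(1/2)/8 - 3*sin(1/2)/2 + 1 - (-21*cos(1/2)/8 - 3*sin(1/2)/2) = 1.
So G(theta) = 3*theta**2*cos(theta)/2 - 3*theta*sin(theta) - 3*cos(theta) + 1.
Check: d/dtheta[3*theta**2*cos(theta)/2 - 3*theta*sin(theta) - 3*cos(theta) + 1] = -3*theta**2*sin(theta)/2 = G'(theta).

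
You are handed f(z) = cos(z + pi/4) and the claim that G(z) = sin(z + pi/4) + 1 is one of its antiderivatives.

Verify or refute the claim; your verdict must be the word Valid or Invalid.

Valid - differentiating G returns exactly f.

d/dz[G] = cos(z + pi/4)
This equals f(z) exactly, so the claim holds.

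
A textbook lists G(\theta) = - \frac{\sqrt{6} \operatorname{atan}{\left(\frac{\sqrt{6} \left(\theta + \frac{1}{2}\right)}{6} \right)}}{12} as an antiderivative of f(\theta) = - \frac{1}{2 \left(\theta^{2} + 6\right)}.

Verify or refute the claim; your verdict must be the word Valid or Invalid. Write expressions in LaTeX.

Invalid: d/d\theta[G] - f = \frac{4 \theta + 1}{8 \theta^{4} + 8 \theta^{3} + 98 \theta^{2} + 48 \theta + 300}, which is not 0.

d/d\theta[G] = - \frac{2}{4 \theta^{2} + 4 \theta + 25}
d/d\theta[G] - f(\theta) = \frac{4 \theta + 1}{8 \theta^{4} + 8 \theta^{3} + 98 \theta^{2} + 48 \theta + 300} != 0.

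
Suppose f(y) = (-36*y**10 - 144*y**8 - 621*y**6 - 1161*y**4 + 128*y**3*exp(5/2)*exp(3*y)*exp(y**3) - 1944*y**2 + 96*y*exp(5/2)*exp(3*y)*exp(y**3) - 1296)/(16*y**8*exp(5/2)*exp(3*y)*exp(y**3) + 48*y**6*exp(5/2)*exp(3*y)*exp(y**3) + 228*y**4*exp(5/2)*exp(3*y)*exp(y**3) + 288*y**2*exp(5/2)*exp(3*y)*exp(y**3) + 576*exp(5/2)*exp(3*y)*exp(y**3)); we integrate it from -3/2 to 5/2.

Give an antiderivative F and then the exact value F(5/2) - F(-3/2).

Whatever form F(y) takes, F'(y) = f(y) is non-negotiable.
F(y) = 3*exp(-5/2)*exp(-3*y)*exp(-y**3)/4 - 2/(y**4 + 3*y**2/2 + 6) is an antiderivative of f.
Check: d/dy[3*exp(-5/2)*exp(-3*y)*exp(-y**3)/4 - 2/(y**4 + 3*y**2/2 + 6)] = (-36*y**10 - 144*y**8 - 621*y**6 - 1161*y**4 + 128*y**3*exp(5/2)*exp(3*y)*exp(y**3) - 1944*y**2 + 96*y*exp(5/2)*exp(3*y)*exp(y**3) - 1296)/(16*y**8*exp(5/2)*exp(3*y)*exp(y**3) + 48*y**6*exp(5/2)*exp(3*y)*exp(y**3) + 228*y**4*exp(5/2)*exp(3*y)*exp(y**3) + 288*y**2*exp(5/2)*exp(3*y)*exp(y**3) + 576*exp(5/2)*exp(3*y)*exp(y**3)) = f(y).
F(5/2) = -32/871 + 3*exp(-205/8)/4; F(-3/2) = -32/231 + 3*exp(43/8)/4.
Integral = F(5/2) - F(-3/2) = -3*exp(43/8)/4 + 3*exp(-205/8)/4 + 20480/201201.

Antiderivative: F(y) = 3*exp(-5/2)*exp(-3*y)*exp(-y**3)/4 - 2/(y**4 + 3*y**2/2 + 6); value = -3*exp(43/8)/4 + 3*exp(-205/8)/4 + 20480/201201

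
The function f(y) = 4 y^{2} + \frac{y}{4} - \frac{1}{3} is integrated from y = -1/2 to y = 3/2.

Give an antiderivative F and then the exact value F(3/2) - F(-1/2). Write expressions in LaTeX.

Antiderivative: F(y) = \frac{4 y^{3}}{3} + \frac{y^{2}}{8} - \frac{y}{3}; value = \frac{17}{4}

The integrand splits into summands that can be handled one at a time.
F(y) = \frac{4 y^{3}}{3} + \frac{y^{2}}{8} - \frac{y}{3} is an antiderivative of f.
Check: d/dy[\frac{4 y^{3}}{3} + \frac{y^{2}}{8} - \frac{y}{3}] = 4 y^{2} + \frac{y}{4} - \frac{1}{3} = f(y).
F(3/2) = \frac{137}{32}; F(-1/2) = \frac{1}{32}.
Integral = F(3/2) - F(-1/2) = \frac{17}{4}.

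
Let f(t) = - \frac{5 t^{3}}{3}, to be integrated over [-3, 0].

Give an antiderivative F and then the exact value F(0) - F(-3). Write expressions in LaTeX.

Antiderivative: F(t) = - \frac{5 t^{4}}{12}; value = \frac{135}{4}

Differentiate the proposed F(t) back; it has to land on f(t) exactly.
F(t) = - \frac{5 t^{4}}{12} is an antiderivative of f.
Check: d/dt[- \frac{5 t^{4}}{12}] = - \frac{5 t^{3}}{3} = f(t).
F(0) = 0; F(-3) = - \frac{135}{4}.
Integral = F(0) - F(-3) = \frac{135}{4}.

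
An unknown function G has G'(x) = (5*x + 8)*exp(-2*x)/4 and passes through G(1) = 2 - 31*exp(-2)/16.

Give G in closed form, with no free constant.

G(x) = -(10*x - 32*exp(2*x) + 21)*exp(-2*x)/16

Recognize the product-rule pattern: G'(x) = u'v + uv' with u = -5*x/8 - 21/16, v = exp(-2*x), so integration by parts undoes it.
A general antiderivative is (-10*x - 21)*exp(-2*x)/16 + C.
The condition gives C = 2 - 31*exp(-2)/16 - (-31*exp(-2)/16) = 2.
So G(x) = -(10*x - 32*exp(2*x) + 21)*exp(-2*x)/16.
Check: d/dx[-(10*x - 32*exp(2*x) + 21)*exp(-2*x)/16] = (5*x + 8)*exp(-2*x)/4 = G'(x).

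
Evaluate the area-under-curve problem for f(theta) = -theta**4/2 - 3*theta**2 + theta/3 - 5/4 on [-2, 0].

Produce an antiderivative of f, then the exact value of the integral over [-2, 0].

Antiderivative: F(theta) = theta*(-6*theta**4 - 60*theta**2 + 10*theta - 75)/60; value = -431/30

The integrand splits into summands that can be handled one at a time.
F(theta) = theta*(-6*theta**4 - 60*theta**2 + 10*theta - 75)/60 is an antiderivative of f.
Check: d/dtheta[theta*(-6*theta**4 - 60*theta**2 + 10*theta - 75)/60] = -theta**4/2 - 3*theta**2 + theta/3 - 5/4 = f(theta).
F(0) = 0; F(-2) = 431/30.
Integral = F(0) - F(-2) = -431/30.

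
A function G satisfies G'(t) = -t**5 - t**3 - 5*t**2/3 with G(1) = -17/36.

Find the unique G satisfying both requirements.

The integrand splits into summands that can be handled one at a time.
A general antiderivative is -t**6/6 - t**4/4 - 5*t**3/9 + C.
The condition gives C = -17/36 - (-35/36) = 1/2.
So G(t) = (-6*t**6 - 9*t**4 - 20*t**3 + 18)/36.
Check: d/dt[(-6*t**6 - 9*t**4 - 20*t**3 + 18)/36] = -t**5 - t**3 - 5*t**2/3 = G'(t).

G(t) = (-6*t**6 - 9*t**4 - 20*t**3 + 18)/36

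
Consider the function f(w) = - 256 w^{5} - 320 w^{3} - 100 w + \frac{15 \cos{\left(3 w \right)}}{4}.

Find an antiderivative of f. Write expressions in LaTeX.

Integrate term by term and add the pieces.
Check: d/dw[- \frac{512 w^{6} + 960 w^{4} + 600 w^{2} - 15 \sin{\left(3 w \right)} + 125}{12}] = - 256 w^{5} - 320 w^{3} - 100 w + \frac{15 \cos{\left(3 w \right)}}{4} = f(w).

An antiderivative is F(w) = - \frac{512 w^{6} + 960 w^{4} + 600 w^{2} - 15 \sin{\left(3 w \right)} + 125}{12}.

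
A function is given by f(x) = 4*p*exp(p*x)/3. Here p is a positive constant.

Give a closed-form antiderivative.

Check any antiderivative F(x) by computing F'(x) and comparing it with f(x).
Check: d/dx[4*exp(p*x)/3] = 4*p*exp(p*x)/3 = f(x).

An antiderivative is F(x) = 4*exp(p*x)/3.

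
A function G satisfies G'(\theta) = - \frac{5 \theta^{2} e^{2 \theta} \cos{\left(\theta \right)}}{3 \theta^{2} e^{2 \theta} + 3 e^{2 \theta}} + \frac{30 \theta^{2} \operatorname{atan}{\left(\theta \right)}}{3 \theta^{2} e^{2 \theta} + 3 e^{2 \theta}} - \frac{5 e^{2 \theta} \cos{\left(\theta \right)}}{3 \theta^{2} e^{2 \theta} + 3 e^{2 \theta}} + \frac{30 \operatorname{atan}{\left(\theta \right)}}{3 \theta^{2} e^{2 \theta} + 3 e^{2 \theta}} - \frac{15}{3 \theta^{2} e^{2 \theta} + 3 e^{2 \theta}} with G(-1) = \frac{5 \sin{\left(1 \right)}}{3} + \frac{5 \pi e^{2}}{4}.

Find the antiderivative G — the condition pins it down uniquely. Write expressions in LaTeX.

The integrand splits into summands that can be handled one at a time.
A general antiderivative is - \frac{5 \sin{\left(\theta \right)}}{3} - 5 e^{- 2 \theta} \operatorname{atan}{\left(\theta \right)} + C.
The condition gives C = \frac{5 \sin{\left(1 \right)}}{3} + \frac{5 \pi e^{2}}{4} - (\frac{5 \sin{\left(1 \right)}}{3} + \frac{5 \pi e^{2}}{4}) = 0.
So G(\theta) = \frac{\left(- 5 e^{2 \theta} \sin{\left(\theta \right)} - 15 \operatorname{atan}{\left(\theta \right)}\right) e^{- 2 \theta}}{3}.
Check: d/d\theta[\frac{\left(- 5 e^{2 \theta} \sin{\left(\theta \right)} - 15 \operatorname{atan}{\left(\theta \right)}\right) e^{- 2 \theta}}{3}] = \frac{- 5 \theta^{2} e^{2 \theta} \cos{\left(\theta \right)} + 30 \theta^{2} \operatorname{atan}{\left(\theta \right)} - 5 e^{2 \theta} \cos{\left(\theta \right)} + 30 \operatorname{atan}{\left(\theta \right)} - 15}{3 \theta^{2} e^{2 \theta} + 3 e^{2 \theta}}, which equals G'(\theta).

G(\theta) = \frac{\left(- 5 e^{2 \theta} \sin{\left(\theta \right)} - 15 \operatorname{atan}{\left(\theta \right)}\right) e^{- 2 \theta}}{3}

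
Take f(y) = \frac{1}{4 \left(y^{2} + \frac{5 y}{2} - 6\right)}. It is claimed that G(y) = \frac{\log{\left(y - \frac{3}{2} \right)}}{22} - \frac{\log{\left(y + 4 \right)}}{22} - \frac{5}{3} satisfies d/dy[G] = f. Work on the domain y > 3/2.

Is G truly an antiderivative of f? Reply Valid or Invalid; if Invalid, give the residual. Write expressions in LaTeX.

Valid - the claim checks out under differentiation.

d/dy[G] = \frac{1}{4 y^{2} + 10 y - 24}
This equals f(y) exactly, so the claim holds.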